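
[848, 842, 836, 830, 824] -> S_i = 848 + -6*i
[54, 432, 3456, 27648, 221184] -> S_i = 54*8^i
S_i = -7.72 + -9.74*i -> [-7.72, -17.46, -27.2, -36.94, -46.68]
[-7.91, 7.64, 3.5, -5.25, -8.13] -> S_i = Random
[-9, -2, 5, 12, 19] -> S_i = -9 + 7*i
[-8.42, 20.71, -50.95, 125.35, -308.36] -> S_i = -8.42*(-2.46)^i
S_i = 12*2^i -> [12, 24, 48, 96, 192]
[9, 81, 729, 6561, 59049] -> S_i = 9*9^i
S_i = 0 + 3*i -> [0, 3, 6, 9, 12]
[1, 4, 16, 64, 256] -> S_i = 1*4^i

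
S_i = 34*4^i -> [34, 136, 544, 2176, 8704]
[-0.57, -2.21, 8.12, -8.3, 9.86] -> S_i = Random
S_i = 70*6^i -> [70, 420, 2520, 15120, 90720]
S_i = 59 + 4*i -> [59, 63, 67, 71, 75]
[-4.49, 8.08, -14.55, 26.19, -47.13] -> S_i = -4.49*(-1.80)^i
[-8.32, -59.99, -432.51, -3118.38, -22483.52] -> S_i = -8.32*7.21^i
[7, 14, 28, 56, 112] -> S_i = 7*2^i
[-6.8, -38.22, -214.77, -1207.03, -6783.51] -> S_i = -6.80*5.62^i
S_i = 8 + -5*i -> [8, 3, -2, -7, -12]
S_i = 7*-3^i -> [7, -21, 63, -189, 567]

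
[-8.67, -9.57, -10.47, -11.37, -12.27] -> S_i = -8.67 + -0.90*i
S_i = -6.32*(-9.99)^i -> [-6.32, 63.14, -630.74, 6301.06, -62947.58]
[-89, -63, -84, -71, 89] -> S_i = Random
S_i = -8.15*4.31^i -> [-8.15, -35.13, -151.4, -652.51, -2812.33]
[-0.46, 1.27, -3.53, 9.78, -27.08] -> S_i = -0.46*(-2.77)^i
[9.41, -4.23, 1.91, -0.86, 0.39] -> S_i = 9.41*(-0.45)^i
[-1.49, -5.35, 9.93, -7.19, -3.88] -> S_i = Random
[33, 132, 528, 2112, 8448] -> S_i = 33*4^i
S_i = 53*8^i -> [53, 424, 3392, 27136, 217088]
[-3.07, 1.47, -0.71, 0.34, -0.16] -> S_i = -3.07*(-0.48)^i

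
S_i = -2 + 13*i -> [-2, 11, 24, 37, 50]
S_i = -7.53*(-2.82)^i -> [-7.53, 21.23, -59.88, 168.87, -476.2]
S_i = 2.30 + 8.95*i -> [2.3, 11.25, 20.2, 29.15, 38.1]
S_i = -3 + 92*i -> [-3, 89, 181, 273, 365]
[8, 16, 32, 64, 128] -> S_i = 8*2^i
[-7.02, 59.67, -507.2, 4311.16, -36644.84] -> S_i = -7.02*(-8.50)^i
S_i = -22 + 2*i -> [-22, -20, -18, -16, -14]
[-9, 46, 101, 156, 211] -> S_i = -9 + 55*i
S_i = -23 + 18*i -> [-23, -5, 13, 31, 49]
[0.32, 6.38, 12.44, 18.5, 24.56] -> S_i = 0.32 + 6.06*i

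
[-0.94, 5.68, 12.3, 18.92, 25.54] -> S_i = -0.94 + 6.62*i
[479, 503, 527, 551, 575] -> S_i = 479 + 24*i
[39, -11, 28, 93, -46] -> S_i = Random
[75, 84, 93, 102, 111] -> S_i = 75 + 9*i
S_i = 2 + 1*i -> [2, 3, 4, 5, 6]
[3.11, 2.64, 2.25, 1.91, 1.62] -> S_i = 3.11*0.85^i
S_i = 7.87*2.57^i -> [7.87, 20.23, 51.98, 133.59, 343.33]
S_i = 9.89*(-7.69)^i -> [9.89, -76.05, 584.86, -4497.54, 34586.1]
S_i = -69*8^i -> [-69, -552, -4416, -35328, -282624]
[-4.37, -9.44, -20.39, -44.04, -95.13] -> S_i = -4.37*2.16^i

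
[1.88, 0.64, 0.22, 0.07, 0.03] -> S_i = 1.88*0.34^i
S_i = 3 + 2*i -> [3, 5, 7, 9, 11]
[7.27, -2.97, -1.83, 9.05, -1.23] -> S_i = Random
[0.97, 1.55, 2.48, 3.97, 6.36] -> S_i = 0.97*1.60^i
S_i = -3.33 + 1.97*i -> [-3.33, -1.36, 0.61, 2.58, 4.55]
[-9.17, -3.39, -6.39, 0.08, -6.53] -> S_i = Random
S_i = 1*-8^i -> [1, -8, 64, -512, 4096]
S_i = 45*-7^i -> [45, -315, 2205, -15435, 108045]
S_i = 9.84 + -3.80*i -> [9.84, 6.04, 2.24, -1.56, -5.36]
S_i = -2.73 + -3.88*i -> [-2.73, -6.61, -10.49, -14.37, -18.25]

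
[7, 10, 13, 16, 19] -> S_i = 7 + 3*i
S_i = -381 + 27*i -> [-381, -354, -327, -300, -273]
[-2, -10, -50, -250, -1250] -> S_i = -2*5^i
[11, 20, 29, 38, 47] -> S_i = 11 + 9*i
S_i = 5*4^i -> [5, 20, 80, 320, 1280]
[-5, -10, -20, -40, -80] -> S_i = -5*2^i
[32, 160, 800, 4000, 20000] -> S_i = 32*5^i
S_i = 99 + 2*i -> [99, 101, 103, 105, 107]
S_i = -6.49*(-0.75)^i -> [-6.49, 4.87, -3.65, 2.74, -2.05]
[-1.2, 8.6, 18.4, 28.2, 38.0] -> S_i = -1.20 + 9.80*i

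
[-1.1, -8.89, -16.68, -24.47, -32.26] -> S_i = -1.10 + -7.79*i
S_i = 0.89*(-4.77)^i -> [0.89, -4.25, 20.25, -96.59, 460.75]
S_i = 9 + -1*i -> [9, 8, 7, 6, 5]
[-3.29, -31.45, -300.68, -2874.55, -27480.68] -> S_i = -3.29*9.56^i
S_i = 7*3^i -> [7, 21, 63, 189, 567]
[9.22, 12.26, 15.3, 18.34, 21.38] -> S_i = 9.22 + 3.04*i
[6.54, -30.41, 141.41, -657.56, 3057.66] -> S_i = 6.54*(-4.65)^i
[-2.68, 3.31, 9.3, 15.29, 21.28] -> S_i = -2.68 + 5.99*i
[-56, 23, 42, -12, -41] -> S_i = Random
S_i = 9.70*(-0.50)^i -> [9.7, -4.85, 2.42, -1.21, 0.61]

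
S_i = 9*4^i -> [9, 36, 144, 576, 2304]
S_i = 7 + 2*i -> [7, 9, 11, 13, 15]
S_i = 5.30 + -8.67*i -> [5.3, -3.37, -12.04, -20.71, -29.38]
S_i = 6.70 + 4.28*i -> [6.7, 10.98, 15.26, 19.54, 23.82]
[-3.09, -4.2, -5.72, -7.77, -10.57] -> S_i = -3.09*1.36^i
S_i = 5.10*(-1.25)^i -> [5.1, -6.38, 7.97, -9.96, 12.45]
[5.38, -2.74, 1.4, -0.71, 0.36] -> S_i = 5.38*(-0.51)^i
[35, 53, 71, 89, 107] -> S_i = 35 + 18*i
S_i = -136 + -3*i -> [-136, -139, -142, -145, -148]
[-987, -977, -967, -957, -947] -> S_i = -987 + 10*i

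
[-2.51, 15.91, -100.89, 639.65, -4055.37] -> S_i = -2.51*(-6.34)^i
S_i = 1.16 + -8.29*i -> [1.16, -7.13, -15.42, -23.71, -32.0]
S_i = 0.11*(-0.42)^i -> [0.11, -0.05, 0.02, -0.01, 0.0]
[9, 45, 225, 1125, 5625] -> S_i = 9*5^i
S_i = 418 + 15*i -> [418, 433, 448, 463, 478]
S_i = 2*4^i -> [2, 8, 32, 128, 512]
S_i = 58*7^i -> [58, 406, 2842, 19894, 139258]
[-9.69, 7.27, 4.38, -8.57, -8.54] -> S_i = Random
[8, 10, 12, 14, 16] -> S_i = 8 + 2*i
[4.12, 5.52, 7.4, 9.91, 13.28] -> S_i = 4.12*1.34^i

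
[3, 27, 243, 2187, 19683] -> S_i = 3*9^i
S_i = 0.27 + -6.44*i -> [0.27, -6.17, -12.61, -19.05, -25.49]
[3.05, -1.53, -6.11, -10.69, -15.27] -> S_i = 3.05 + -4.58*i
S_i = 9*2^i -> [9, 18, 36, 72, 144]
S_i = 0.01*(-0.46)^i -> [0.01, -0.0, 0.0, -0.0, 0.0]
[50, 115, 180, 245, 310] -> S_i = 50 + 65*i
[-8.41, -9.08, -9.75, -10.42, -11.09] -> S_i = -8.41 + -0.67*i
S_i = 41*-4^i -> [41, -164, 656, -2624, 10496]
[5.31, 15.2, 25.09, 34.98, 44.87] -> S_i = 5.31 + 9.89*i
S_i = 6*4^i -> [6, 24, 96, 384, 1536]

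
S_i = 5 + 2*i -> [5, 7, 9, 11, 13]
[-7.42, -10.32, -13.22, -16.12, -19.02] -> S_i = -7.42 + -2.90*i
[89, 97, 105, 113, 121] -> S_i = 89 + 8*i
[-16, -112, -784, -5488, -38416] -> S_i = -16*7^i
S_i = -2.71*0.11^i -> [-2.71, -0.3, -0.03, -0.0, -0.0]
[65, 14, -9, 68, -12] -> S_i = Random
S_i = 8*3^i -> [8, 24, 72, 216, 648]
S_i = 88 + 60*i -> [88, 148, 208, 268, 328]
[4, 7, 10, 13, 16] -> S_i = 4 + 3*i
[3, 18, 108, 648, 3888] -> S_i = 3*6^i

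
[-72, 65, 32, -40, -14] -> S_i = Random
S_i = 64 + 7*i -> [64, 71, 78, 85, 92]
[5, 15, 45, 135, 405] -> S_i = 5*3^i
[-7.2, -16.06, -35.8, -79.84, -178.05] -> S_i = -7.20*2.23^i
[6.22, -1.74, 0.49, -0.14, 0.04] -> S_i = 6.22*(-0.28)^i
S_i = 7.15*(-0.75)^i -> [7.15, -5.36, 4.02, -3.02, 2.26]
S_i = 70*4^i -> [70, 280, 1120, 4480, 17920]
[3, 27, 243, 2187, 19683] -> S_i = 3*9^i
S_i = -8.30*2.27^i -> [-8.3, -18.84, -42.77, -97.09, -220.38]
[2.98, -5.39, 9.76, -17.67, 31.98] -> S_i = 2.98*(-1.81)^i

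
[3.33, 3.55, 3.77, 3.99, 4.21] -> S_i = 3.33 + 0.22*i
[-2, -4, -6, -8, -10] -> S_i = -2 + -2*i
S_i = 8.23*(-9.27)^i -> [8.23, -76.29, 707.23, -6556.0, 60774.13]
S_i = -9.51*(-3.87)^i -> [-9.51, 36.8, -142.43, 551.21, -2133.16]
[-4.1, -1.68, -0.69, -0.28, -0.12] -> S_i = -4.10*0.41^i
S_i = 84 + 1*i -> [84, 85, 86, 87, 88]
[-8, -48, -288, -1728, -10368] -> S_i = -8*6^i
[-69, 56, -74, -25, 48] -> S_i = Random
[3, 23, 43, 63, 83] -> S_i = 3 + 20*i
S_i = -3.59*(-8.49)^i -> [-3.59, 30.48, -258.77, 2196.94, -18651.99]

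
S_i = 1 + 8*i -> [1, 9, 17, 25, 33]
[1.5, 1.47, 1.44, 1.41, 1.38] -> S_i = 1.50 + -0.03*i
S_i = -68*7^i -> [-68, -476, -3332, -23324, -163268]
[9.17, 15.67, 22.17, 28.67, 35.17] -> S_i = 9.17 + 6.50*i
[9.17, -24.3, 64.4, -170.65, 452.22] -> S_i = 9.17*(-2.65)^i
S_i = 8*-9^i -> [8, -72, 648, -5832, 52488]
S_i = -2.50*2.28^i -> [-2.5, -5.7, -13.0, -29.63, -67.56]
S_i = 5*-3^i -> [5, -15, 45, -135, 405]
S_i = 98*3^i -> [98, 294, 882, 2646, 7938]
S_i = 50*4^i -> [50, 200, 800, 3200, 12800]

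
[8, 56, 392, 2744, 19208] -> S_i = 8*7^i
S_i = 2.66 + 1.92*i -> [2.66, 4.58, 6.5, 8.42, 10.34]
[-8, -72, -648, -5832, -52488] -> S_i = -8*9^i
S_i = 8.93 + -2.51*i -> [8.93, 6.42, 3.91, 1.4, -1.11]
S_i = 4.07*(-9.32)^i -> [4.07, -37.93, 353.53, -3294.9, 30708.46]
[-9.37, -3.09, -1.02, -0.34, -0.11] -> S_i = -9.37*0.33^i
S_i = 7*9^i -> [7, 63, 567, 5103, 45927]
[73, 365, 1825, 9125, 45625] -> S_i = 73*5^i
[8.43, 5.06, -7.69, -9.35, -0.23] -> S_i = Random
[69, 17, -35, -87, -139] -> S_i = 69 + -52*i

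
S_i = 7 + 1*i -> [7, 8, 9, 10, 11]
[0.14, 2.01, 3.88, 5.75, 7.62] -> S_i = 0.14 + 1.87*i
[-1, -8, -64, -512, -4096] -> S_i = -1*8^i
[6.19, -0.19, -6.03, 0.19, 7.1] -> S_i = Random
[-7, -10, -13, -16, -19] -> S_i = -7 + -3*i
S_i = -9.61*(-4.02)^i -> [-9.61, 38.63, -155.3, 624.31, -2509.73]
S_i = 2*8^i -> [2, 16, 128, 1024, 8192]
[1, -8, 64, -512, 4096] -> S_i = 1*-8^i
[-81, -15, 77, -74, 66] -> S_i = Random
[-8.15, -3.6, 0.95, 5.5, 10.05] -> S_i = -8.15 + 4.55*i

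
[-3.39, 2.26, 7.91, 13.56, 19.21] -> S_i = -3.39 + 5.65*i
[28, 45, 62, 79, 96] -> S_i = 28 + 17*i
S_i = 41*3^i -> [41, 123, 369, 1107, 3321]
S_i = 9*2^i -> [9, 18, 36, 72, 144]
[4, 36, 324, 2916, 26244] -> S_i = 4*9^i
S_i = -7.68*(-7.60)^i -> [-7.68, 58.37, -443.6, 3371.34, -25622.15]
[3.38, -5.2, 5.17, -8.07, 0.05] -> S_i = Random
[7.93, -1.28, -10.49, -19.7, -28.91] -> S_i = 7.93 + -9.21*i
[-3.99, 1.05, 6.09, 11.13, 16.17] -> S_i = -3.99 + 5.04*i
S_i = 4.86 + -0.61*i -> [4.86, 4.25, 3.64, 3.03, 2.42]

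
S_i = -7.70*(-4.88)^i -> [-7.7, 37.58, -183.37, 894.85, -4366.87]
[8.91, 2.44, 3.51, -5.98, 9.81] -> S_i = Random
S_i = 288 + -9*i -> [288, 279, 270, 261, 252]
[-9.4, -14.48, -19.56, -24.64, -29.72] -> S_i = -9.40 + -5.08*i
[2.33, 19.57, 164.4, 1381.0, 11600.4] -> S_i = 2.33*8.40^i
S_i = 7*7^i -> [7, 49, 343, 2401, 16807]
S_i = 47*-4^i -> [47, -188, 752, -3008, 12032]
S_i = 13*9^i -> [13, 117, 1053, 9477, 85293]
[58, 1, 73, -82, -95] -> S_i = Random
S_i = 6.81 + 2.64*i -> [6.81, 9.45, 12.09, 14.73, 17.37]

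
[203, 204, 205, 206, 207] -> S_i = 203 + 1*i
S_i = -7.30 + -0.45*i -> [-7.3, -7.75, -8.2, -8.65, -9.1]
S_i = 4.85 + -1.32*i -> [4.85, 3.53, 2.21, 0.89, -0.43]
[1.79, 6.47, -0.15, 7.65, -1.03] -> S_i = Random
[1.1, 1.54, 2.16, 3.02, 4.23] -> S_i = 1.10*1.40^i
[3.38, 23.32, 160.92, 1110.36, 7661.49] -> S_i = 3.38*6.90^i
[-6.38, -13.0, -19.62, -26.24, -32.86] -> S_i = -6.38 + -6.62*i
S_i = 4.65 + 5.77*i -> [4.65, 10.42, 16.19, 21.96, 27.73]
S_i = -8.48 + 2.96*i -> [-8.48, -5.52, -2.56, 0.4, 3.36]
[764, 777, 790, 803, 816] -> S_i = 764 + 13*i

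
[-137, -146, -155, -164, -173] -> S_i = -137 + -9*i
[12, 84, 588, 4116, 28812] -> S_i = 12*7^i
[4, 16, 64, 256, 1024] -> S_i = 4*4^i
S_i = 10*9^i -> [10, 90, 810, 7290, 65610]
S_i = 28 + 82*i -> [28, 110, 192, 274, 356]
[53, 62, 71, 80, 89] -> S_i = 53 + 9*i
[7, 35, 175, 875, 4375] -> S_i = 7*5^i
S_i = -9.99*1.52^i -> [-9.99, -15.18, -23.08, -35.08, -53.33]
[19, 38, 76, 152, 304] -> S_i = 19*2^i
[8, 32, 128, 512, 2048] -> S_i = 8*4^i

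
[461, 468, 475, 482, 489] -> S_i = 461 + 7*i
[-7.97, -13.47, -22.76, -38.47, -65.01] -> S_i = -7.97*1.69^i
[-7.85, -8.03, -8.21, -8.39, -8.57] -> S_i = -7.85 + -0.18*i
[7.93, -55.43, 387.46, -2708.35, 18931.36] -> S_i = 7.93*(-6.99)^i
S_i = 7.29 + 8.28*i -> [7.29, 15.57, 23.85, 32.13, 40.41]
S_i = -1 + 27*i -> [-1, 26, 53, 80, 107]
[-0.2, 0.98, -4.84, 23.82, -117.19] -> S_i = -0.20*(-4.92)^i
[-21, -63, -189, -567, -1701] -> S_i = -21*3^i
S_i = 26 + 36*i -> [26, 62, 98, 134, 170]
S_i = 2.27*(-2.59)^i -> [2.27, -5.88, 15.23, -39.44, 102.15]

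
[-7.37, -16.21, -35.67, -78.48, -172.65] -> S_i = -7.37*2.20^i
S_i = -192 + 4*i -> [-192, -188, -184, -180, -176]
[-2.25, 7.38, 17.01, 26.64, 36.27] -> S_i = -2.25 + 9.63*i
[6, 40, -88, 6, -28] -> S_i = Random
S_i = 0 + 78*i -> [0, 78, 156, 234, 312]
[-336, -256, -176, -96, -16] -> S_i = -336 + 80*i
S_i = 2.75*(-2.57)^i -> [2.75, -7.07, 18.16, -46.68, 119.97]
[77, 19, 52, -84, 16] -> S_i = Random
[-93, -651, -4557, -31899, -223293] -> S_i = -93*7^i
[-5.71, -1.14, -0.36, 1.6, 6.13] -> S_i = Random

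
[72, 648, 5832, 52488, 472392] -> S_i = 72*9^i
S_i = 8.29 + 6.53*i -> [8.29, 14.82, 21.35, 27.88, 34.41]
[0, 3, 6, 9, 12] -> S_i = 0 + 3*i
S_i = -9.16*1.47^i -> [-9.16, -13.47, -19.79, -29.1, -42.77]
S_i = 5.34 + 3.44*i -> [5.34, 8.78, 12.22, 15.66, 19.1]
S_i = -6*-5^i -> [-6, 30, -150, 750, -3750]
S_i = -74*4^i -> [-74, -296, -1184, -4736, -18944]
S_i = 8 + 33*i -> [8, 41, 74, 107, 140]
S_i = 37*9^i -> [37, 333, 2997, 26973, 242757]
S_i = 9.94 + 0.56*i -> [9.94, 10.5, 11.06, 11.62, 12.18]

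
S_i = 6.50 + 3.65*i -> [6.5, 10.15, 13.8, 17.45, 21.1]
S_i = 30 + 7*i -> [30, 37, 44, 51, 58]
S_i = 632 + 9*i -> [632, 641, 650, 659, 668]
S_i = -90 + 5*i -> [-90, -85, -80, -75, -70]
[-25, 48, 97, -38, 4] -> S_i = Random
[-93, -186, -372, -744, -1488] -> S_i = -93*2^i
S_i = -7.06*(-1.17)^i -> [-7.06, 8.26, -9.66, 11.31, -13.23]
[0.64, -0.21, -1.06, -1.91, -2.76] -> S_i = 0.64 + -0.85*i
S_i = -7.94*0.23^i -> [-7.94, -1.83, -0.42, -0.1, -0.02]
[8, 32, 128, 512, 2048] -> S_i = 8*4^i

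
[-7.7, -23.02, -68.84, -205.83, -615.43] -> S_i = -7.70*2.99^i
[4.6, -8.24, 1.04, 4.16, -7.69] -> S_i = Random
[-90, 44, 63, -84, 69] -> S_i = Random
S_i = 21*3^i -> [21, 63, 189, 567, 1701]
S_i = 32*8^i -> [32, 256, 2048, 16384, 131072]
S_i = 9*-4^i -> [9, -36, 144, -576, 2304]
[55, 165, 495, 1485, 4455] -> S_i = 55*3^i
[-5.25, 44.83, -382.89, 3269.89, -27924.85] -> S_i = -5.25*(-8.54)^i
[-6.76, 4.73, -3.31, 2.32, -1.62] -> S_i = -6.76*(-0.70)^i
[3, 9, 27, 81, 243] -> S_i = 3*3^i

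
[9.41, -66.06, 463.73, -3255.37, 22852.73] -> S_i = 9.41*(-7.02)^i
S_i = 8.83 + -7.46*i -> [8.83, 1.37, -6.09, -13.55, -21.01]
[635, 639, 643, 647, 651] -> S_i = 635 + 4*i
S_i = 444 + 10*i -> [444, 454, 464, 474, 484]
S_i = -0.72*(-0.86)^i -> [-0.72, 0.62, -0.53, 0.46, -0.39]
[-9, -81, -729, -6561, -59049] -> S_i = -9*9^i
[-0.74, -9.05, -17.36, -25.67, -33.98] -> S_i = -0.74 + -8.31*i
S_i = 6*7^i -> [6, 42, 294, 2058, 14406]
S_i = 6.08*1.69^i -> [6.08, 10.28, 17.37, 29.35, 49.6]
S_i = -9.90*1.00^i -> [-9.9, -9.9, -9.9, -9.9, -9.9]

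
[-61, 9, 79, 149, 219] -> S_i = -61 + 70*i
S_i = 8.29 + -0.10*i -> [8.29, 8.19, 8.09, 7.99, 7.89]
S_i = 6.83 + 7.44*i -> [6.83, 14.27, 21.71, 29.15, 36.59]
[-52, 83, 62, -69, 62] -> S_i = Random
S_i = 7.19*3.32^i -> [7.19, 23.87, 79.25, 263.11, 873.54]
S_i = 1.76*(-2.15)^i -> [1.76, -3.78, 8.14, -17.49, 37.61]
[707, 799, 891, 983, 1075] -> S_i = 707 + 92*i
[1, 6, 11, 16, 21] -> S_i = 1 + 5*i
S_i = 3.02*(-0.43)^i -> [3.02, -1.3, 0.56, -0.24, 0.1]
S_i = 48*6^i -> [48, 288, 1728, 10368, 62208]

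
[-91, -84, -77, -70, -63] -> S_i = -91 + 7*i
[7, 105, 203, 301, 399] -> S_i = 7 + 98*i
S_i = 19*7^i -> [19, 133, 931, 6517, 45619]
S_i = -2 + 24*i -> [-2, 22, 46, 70, 94]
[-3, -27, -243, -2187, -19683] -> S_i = -3*9^i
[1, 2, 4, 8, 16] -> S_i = 1*2^i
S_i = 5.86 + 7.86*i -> [5.86, 13.72, 21.58, 29.44, 37.3]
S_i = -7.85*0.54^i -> [-7.85, -4.24, -2.29, -1.24, -0.67]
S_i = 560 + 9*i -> [560, 569, 578, 587, 596]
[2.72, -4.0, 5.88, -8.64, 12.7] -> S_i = 2.72*(-1.47)^i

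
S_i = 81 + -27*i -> [81, 54, 27, 0, -27]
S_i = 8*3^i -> [8, 24, 72, 216, 648]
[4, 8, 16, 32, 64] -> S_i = 4*2^i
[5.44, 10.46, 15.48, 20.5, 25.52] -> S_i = 5.44 + 5.02*i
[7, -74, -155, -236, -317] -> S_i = 7 + -81*i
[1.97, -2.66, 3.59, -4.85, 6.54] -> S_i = 1.97*(-1.35)^i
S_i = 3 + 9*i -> [3, 12, 21, 30, 39]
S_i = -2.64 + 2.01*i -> [-2.64, -0.63, 1.38, 3.39, 5.4]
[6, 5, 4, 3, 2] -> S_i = 6 + -1*i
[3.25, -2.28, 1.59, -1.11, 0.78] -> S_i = 3.25*(-0.70)^i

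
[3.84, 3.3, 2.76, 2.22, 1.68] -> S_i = 3.84 + -0.54*i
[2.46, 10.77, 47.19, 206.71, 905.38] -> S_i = 2.46*4.38^i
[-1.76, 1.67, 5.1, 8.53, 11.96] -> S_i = -1.76 + 3.43*i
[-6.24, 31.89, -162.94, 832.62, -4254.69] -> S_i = -6.24*(-5.11)^i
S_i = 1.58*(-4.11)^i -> [1.58, -6.49, 26.69, -109.69, 450.84]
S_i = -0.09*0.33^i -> [-0.09, -0.03, -0.01, -0.0, -0.0]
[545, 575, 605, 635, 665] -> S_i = 545 + 30*i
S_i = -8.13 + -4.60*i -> [-8.13, -12.73, -17.33, -21.93, -26.53]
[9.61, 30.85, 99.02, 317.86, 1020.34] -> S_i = 9.61*3.21^i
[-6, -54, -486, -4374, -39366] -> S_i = -6*9^i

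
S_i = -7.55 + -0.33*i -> [-7.55, -7.88, -8.21, -8.54, -8.87]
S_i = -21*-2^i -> [-21, 42, -84, 168, -336]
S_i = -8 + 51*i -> [-8, 43, 94, 145, 196]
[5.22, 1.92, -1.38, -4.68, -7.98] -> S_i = 5.22 + -3.30*i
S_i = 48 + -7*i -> [48, 41, 34, 27, 20]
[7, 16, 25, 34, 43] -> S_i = 7 + 9*i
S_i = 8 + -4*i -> [8, 4, 0, -4, -8]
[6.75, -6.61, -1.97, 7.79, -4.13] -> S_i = Random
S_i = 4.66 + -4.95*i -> [4.66, -0.29, -5.24, -10.19, -15.14]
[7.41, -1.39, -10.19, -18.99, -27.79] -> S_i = 7.41 + -8.80*i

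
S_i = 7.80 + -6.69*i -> [7.8, 1.11, -5.58, -12.27, -18.96]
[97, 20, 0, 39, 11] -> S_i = Random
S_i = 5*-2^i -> [5, -10, 20, -40, 80]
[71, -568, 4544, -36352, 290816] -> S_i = 71*-8^i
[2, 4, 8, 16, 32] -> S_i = 2*2^i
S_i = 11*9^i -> [11, 99, 891, 8019, 72171]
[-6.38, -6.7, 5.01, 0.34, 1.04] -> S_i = Random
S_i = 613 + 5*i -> [613, 618, 623, 628, 633]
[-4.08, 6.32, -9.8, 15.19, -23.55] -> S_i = -4.08*(-1.55)^i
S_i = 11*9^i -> [11, 99, 891, 8019, 72171]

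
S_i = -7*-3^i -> [-7, 21, -63, 189, -567]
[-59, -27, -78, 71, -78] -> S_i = Random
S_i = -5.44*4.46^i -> [-5.44, -24.26, -108.21, -482.62, -2152.48]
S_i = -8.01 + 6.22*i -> [-8.01, -1.79, 4.43, 10.65, 16.87]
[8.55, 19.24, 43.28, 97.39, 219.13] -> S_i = 8.55*2.25^i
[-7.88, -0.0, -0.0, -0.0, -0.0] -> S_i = -7.88*0.00^i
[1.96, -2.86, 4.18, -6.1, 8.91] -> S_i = 1.96*(-1.46)^i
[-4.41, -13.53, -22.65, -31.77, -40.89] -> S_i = -4.41 + -9.12*i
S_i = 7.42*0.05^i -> [7.42, 0.37, 0.02, 0.0, 0.0]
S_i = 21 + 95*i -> [21, 116, 211, 306, 401]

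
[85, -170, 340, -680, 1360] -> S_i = 85*-2^i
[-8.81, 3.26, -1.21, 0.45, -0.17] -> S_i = -8.81*(-0.37)^i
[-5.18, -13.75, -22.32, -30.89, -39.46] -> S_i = -5.18 + -8.57*i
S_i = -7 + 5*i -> [-7, -2, 3, 8, 13]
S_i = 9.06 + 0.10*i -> [9.06, 9.16, 9.26, 9.36, 9.46]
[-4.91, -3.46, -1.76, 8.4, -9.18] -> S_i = Random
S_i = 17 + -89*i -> [17, -72, -161, -250, -339]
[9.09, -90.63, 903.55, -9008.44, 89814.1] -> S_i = 9.09*(-9.97)^i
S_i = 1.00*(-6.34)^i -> [1.0, -6.34, 40.2, -254.84, 1615.69]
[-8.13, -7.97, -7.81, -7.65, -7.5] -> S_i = -8.13*0.98^i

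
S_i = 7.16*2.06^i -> [7.16, 14.75, 30.38, 62.59, 128.94]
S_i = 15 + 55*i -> [15, 70, 125, 180, 235]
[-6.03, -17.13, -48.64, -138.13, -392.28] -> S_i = -6.03*2.84^i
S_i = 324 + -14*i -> [324, 310, 296, 282, 268]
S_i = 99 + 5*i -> [99, 104, 109, 114, 119]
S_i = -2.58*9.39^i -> [-2.58, -24.23, -227.48, -2136.07, -20057.74]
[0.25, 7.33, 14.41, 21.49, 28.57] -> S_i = 0.25 + 7.08*i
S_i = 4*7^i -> [4, 28, 196, 1372, 9604]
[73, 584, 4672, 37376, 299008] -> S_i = 73*8^i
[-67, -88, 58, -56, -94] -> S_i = Random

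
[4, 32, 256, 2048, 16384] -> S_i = 4*8^i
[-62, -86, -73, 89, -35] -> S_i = Random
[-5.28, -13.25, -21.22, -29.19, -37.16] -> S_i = -5.28 + -7.97*i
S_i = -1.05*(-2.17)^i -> [-1.05, 2.28, -4.94, 10.73, -23.28]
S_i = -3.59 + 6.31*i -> [-3.59, 2.72, 9.03, 15.34, 21.65]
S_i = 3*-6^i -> [3, -18, 108, -648, 3888]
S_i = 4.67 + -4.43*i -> [4.67, 0.24, -4.19, -8.62, -13.05]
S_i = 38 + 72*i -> [38, 110, 182, 254, 326]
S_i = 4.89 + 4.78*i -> [4.89, 9.67, 14.45, 19.23, 24.01]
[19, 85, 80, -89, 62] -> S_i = Random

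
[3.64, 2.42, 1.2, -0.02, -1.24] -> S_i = 3.64 + -1.22*i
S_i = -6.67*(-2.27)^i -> [-6.67, 15.14, -34.37, 78.02, -177.1]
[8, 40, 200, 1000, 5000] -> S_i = 8*5^i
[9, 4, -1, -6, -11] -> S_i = 9 + -5*i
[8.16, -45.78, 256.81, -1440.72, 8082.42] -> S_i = 8.16*(-5.61)^i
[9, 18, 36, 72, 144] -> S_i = 9*2^i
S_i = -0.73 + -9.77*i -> [-0.73, -10.5, -20.27, -30.04, -39.81]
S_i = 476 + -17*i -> [476, 459, 442, 425, 408]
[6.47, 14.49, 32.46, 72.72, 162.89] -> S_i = 6.47*2.24^i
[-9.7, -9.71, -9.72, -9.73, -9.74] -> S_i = -9.70 + -0.01*i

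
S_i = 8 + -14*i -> [8, -6, -20, -34, -48]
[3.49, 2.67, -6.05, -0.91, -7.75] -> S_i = Random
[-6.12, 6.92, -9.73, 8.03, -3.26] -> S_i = Random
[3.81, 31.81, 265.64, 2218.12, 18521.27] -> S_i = 3.81*8.35^i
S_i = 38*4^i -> [38, 152, 608, 2432, 9728]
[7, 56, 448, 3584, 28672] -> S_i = 7*8^i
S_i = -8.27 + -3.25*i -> [-8.27, -11.52, -14.77, -18.02, -21.27]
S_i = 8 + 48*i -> [8, 56, 104, 152, 200]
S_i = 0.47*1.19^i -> [0.47, 0.56, 0.67, 0.79, 0.94]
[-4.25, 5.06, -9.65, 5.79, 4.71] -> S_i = Random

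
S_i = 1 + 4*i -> [1, 5, 9, 13, 17]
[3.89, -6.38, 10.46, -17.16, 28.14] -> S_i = 3.89*(-1.64)^i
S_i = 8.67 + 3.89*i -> [8.67, 12.56, 16.45, 20.34, 24.23]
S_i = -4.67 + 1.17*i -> [-4.67, -3.5, -2.33, -1.16, 0.01]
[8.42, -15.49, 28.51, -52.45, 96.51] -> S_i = 8.42*(-1.84)^i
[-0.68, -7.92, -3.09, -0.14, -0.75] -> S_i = Random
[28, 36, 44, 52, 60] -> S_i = 28 + 8*i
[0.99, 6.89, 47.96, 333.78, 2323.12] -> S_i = 0.99*6.96^i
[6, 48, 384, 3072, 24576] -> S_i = 6*8^i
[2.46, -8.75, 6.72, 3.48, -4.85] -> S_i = Random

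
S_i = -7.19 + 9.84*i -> [-7.19, 2.65, 12.49, 22.33, 32.17]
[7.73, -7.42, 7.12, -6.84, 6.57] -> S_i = 7.73*(-0.96)^i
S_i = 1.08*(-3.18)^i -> [1.08, -3.43, 10.92, -34.73, 110.44]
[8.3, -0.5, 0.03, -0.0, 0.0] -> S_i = 8.30*(-0.06)^i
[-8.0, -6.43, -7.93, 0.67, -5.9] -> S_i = Random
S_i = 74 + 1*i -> [74, 75, 76, 77, 78]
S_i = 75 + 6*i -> [75, 81, 87, 93, 99]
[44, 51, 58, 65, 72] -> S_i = 44 + 7*i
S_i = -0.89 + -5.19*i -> [-0.89, -6.08, -11.27, -16.46, -21.65]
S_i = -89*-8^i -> [-89, 712, -5696, 45568, -364544]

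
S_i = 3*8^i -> [3, 24, 192, 1536, 12288]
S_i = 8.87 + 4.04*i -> [8.87, 12.91, 16.95, 20.99, 25.03]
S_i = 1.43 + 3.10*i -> [1.43, 4.53, 7.63, 10.73, 13.83]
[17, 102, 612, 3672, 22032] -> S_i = 17*6^i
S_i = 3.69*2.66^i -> [3.69, 9.82, 26.11, 69.45, 184.74]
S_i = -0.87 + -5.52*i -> [-0.87, -6.39, -11.91, -17.43, -22.95]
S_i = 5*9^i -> [5, 45, 405, 3645, 32805]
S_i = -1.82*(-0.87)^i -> [-1.82, 1.58, -1.38, 1.2, -1.04]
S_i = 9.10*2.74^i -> [9.1, 24.93, 68.32, 187.19, 512.91]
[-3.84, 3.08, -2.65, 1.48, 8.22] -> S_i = Random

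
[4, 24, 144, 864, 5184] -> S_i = 4*6^i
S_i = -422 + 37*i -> [-422, -385, -348, -311, -274]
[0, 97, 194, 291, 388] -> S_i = 0 + 97*i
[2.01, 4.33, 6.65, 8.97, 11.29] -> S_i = 2.01 + 2.32*i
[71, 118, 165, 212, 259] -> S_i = 71 + 47*i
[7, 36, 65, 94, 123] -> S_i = 7 + 29*i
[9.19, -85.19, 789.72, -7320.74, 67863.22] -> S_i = 9.19*(-9.27)^i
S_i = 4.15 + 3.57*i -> [4.15, 7.72, 11.29, 14.86, 18.43]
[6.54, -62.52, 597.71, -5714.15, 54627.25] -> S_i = 6.54*(-9.56)^i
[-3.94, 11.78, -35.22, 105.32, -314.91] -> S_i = -3.94*(-2.99)^i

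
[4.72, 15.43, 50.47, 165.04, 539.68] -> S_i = 4.72*3.27^i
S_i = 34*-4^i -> [34, -136, 544, -2176, 8704]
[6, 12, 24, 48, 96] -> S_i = 6*2^i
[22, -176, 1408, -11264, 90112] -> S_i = 22*-8^i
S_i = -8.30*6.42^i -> [-8.3, -53.29, -342.1, -2196.26, -14099.97]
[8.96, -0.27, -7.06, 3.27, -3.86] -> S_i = Random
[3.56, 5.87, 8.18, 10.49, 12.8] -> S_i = 3.56 + 2.31*i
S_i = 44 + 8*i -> [44, 52, 60, 68, 76]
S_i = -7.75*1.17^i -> [-7.75, -9.07, -10.61, -12.41, -14.52]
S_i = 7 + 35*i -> [7, 42, 77, 112, 147]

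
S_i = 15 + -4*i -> [15, 11, 7, 3, -1]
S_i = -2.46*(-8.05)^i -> [-2.46, 19.8, -159.41, 1283.28, -10330.44]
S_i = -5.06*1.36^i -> [-5.06, -6.88, -9.36, -12.73, -17.31]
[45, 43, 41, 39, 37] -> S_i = 45 + -2*i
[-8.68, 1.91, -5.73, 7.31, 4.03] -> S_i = Random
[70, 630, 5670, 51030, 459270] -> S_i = 70*9^i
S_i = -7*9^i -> [-7, -63, -567, -5103, -45927]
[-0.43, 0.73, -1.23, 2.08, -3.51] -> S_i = -0.43*(-1.69)^i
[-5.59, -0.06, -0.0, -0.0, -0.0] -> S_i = -5.59*0.01^i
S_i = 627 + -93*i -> [627, 534, 441, 348, 255]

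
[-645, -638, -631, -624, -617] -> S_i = -645 + 7*i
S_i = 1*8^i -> [1, 8, 64, 512, 4096]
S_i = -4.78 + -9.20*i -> [-4.78, -13.98, -23.18, -32.38, -41.58]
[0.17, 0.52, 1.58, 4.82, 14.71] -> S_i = 0.17*3.05^i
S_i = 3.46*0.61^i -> [3.46, 2.11, 1.29, 0.79, 0.48]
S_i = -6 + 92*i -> [-6, 86, 178, 270, 362]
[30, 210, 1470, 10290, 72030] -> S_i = 30*7^i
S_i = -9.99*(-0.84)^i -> [-9.99, 8.39, -7.05, 5.92, -4.97]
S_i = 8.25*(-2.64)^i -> [8.25, -21.78, 57.5, -151.8, 400.75]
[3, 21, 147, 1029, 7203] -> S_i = 3*7^i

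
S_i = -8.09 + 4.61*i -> [-8.09, -3.48, 1.13, 5.74, 10.35]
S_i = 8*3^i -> [8, 24, 72, 216, 648]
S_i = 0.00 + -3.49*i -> [0.0, -3.49, -6.98, -10.47, -13.96]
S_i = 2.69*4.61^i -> [2.69, 12.4, 57.17, 263.55, 1214.94]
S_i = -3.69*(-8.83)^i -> [-3.69, 32.58, -287.71, 2540.44, -22432.06]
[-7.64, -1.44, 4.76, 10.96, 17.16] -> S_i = -7.64 + 6.20*i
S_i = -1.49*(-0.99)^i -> [-1.49, 1.48, -1.46, 1.45, -1.43]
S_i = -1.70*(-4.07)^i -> [-1.7, 6.92, -28.16, 114.61, -466.47]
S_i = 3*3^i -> [3, 9, 27, 81, 243]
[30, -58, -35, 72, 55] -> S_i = Random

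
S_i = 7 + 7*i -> [7, 14, 21, 28, 35]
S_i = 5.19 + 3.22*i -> [5.19, 8.41, 11.63, 14.85, 18.07]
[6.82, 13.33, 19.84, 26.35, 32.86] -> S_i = 6.82 + 6.51*i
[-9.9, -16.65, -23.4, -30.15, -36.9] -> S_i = -9.90 + -6.75*i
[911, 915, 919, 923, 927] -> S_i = 911 + 4*i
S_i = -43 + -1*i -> [-43, -44, -45, -46, -47]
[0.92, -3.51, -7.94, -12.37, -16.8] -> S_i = 0.92 + -4.43*i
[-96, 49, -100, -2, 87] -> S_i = Random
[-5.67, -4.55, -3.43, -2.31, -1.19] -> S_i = -5.67 + 1.12*i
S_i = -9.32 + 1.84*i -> [-9.32, -7.48, -5.64, -3.8, -1.96]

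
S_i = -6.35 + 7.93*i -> [-6.35, 1.58, 9.51, 17.44, 25.37]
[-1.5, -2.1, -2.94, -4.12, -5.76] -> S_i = -1.50*1.40^i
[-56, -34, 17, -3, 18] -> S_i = Random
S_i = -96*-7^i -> [-96, 672, -4704, 32928, -230496]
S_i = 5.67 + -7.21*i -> [5.67, -1.54, -8.75, -15.96, -23.17]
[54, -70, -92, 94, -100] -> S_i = Random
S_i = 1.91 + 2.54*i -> [1.91, 4.45, 6.99, 9.53, 12.07]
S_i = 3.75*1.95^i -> [3.75, 7.31, 14.26, 27.81, 54.22]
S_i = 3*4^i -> [3, 12, 48, 192, 768]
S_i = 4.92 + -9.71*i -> [4.92, -4.79, -14.5, -24.21, -33.92]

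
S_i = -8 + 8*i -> [-8, 0, 8, 16, 24]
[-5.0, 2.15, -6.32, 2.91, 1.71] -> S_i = Random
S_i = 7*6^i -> [7, 42, 252, 1512, 9072]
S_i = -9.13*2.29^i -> [-9.13, -20.91, -47.88, -109.64, -251.08]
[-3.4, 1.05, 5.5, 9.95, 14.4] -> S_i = -3.40 + 4.45*i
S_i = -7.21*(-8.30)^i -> [-7.21, 59.84, -496.7, 4122.58, -34217.45]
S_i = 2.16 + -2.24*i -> [2.16, -0.08, -2.32, -4.56, -6.8]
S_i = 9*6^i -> [9, 54, 324, 1944, 11664]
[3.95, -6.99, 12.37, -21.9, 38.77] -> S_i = 3.95*(-1.77)^i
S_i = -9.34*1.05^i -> [-9.34, -9.81, -10.3, -10.81, -11.35]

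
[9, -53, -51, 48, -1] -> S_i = Random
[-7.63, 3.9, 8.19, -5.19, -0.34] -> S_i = Random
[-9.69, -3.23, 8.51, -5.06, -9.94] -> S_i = Random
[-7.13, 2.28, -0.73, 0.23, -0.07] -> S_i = -7.13*(-0.32)^i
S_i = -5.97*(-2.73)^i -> [-5.97, 16.3, -44.49, 121.47, -331.61]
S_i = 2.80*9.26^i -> [2.8, 25.93, 240.09, 2223.26, 20587.42]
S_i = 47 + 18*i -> [47, 65, 83, 101, 119]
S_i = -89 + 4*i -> [-89, -85, -81, -77, -73]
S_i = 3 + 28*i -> [3, 31, 59, 87, 115]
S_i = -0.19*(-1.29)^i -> [-0.19, 0.25, -0.32, 0.41, -0.53]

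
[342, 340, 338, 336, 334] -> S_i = 342 + -2*i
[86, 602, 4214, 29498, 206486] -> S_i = 86*7^i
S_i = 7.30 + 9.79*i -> [7.3, 17.09, 26.88, 36.67, 46.46]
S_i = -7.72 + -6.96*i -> [-7.72, -14.68, -21.64, -28.6, -35.56]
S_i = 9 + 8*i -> [9, 17, 25, 33, 41]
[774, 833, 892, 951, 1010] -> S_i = 774 + 59*i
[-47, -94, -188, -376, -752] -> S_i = -47*2^i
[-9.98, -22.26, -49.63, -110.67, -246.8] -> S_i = -9.98*2.23^i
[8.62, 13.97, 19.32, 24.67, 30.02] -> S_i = 8.62 + 5.35*i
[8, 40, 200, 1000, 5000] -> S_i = 8*5^i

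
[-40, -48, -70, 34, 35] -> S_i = Random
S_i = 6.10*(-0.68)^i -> [6.1, -4.15, 2.82, -1.92, 1.3]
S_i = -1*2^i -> [-1, -2, -4, -8, -16]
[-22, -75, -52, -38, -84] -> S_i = Random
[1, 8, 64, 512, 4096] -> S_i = 1*8^i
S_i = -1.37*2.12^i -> [-1.37, -2.9, -6.16, -13.05, -27.67]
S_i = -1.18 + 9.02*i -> [-1.18, 7.84, 16.86, 25.88, 34.9]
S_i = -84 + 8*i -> [-84, -76, -68, -60, -52]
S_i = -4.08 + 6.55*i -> [-4.08, 2.47, 9.02, 15.57, 22.12]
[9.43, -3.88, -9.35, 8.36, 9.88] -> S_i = Random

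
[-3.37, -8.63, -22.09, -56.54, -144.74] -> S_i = -3.37*2.56^i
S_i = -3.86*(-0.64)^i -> [-3.86, 2.47, -1.58, 1.01, -0.65]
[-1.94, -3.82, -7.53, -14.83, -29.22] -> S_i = -1.94*1.97^i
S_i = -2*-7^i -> [-2, 14, -98, 686, -4802]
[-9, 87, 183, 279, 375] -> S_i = -9 + 96*i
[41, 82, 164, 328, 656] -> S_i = 41*2^i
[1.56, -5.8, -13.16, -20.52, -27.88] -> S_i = 1.56 + -7.36*i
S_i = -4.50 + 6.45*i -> [-4.5, 1.95, 8.4, 14.85, 21.3]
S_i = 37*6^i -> [37, 222, 1332, 7992, 47952]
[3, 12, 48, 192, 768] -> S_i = 3*4^i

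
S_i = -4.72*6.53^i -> [-4.72, -30.82, -201.27, -1314.26, -8582.12]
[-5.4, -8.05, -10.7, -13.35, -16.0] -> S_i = -5.40 + -2.65*i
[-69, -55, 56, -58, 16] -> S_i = Random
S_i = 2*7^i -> [2, 14, 98, 686, 4802]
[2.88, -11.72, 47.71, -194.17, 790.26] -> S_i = 2.88*(-4.07)^i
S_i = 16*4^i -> [16, 64, 256, 1024, 4096]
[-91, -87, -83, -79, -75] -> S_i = -91 + 4*i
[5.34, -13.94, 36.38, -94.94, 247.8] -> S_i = 5.34*(-2.61)^i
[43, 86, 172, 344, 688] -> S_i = 43*2^i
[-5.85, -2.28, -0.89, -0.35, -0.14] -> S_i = -5.85*0.39^i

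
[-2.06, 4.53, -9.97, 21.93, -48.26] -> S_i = -2.06*(-2.20)^i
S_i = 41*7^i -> [41, 287, 2009, 14063, 98441]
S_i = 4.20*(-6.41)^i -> [4.2, -26.92, 172.57, -1106.17, 7090.57]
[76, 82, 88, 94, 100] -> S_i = 76 + 6*i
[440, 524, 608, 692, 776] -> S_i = 440 + 84*i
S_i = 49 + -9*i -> [49, 40, 31, 22, 13]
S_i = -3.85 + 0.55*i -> [-3.85, -3.3, -2.75, -2.2, -1.65]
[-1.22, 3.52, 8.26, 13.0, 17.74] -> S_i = -1.22 + 4.74*i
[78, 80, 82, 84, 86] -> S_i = 78 + 2*i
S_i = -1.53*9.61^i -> [-1.53, -14.7, -141.3, -1357.88, -13049.23]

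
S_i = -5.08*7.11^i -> [-5.08, -36.12, -256.8, -1825.88, -12982.02]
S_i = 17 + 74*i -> [17, 91, 165, 239, 313]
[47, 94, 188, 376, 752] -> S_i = 47*2^i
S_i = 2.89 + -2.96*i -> [2.89, -0.07, -3.03, -5.99, -8.95]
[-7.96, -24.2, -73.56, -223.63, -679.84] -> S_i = -7.96*3.04^i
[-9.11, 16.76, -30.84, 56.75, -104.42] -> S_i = -9.11*(-1.84)^i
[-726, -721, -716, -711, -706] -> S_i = -726 + 5*i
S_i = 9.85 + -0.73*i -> [9.85, 9.12, 8.39, 7.66, 6.93]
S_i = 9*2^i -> [9, 18, 36, 72, 144]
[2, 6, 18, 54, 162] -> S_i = 2*3^i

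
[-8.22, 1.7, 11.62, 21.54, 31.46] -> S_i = -8.22 + 9.92*i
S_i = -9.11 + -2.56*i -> [-9.11, -11.67, -14.23, -16.79, -19.35]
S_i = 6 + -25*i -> [6, -19, -44, -69, -94]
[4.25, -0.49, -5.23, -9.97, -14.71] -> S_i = 4.25 + -4.74*i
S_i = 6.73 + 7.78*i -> [6.73, 14.51, 22.29, 30.07, 37.85]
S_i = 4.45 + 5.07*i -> [4.45, 9.52, 14.59, 19.66, 24.73]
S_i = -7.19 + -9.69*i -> [-7.19, -16.88, -26.57, -36.26, -45.95]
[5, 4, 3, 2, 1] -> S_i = 5 + -1*i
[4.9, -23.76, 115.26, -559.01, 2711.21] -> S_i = 4.90*(-4.85)^i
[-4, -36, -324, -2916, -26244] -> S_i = -4*9^i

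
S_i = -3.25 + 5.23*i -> [-3.25, 1.98, 7.21, 12.44, 17.67]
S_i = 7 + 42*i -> [7, 49, 91, 133, 175]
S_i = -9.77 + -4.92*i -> [-9.77, -14.69, -19.61, -24.53, -29.45]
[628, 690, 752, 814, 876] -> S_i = 628 + 62*i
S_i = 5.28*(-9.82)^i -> [5.28, -51.85, 509.16, -4999.98, 49099.82]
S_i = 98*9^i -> [98, 882, 7938, 71442, 642978]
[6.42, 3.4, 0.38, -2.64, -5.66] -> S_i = 6.42 + -3.02*i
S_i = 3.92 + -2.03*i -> [3.92, 1.89, -0.14, -2.17, -4.2]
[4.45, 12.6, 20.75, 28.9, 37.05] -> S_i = 4.45 + 8.15*i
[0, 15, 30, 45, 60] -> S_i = 0 + 15*i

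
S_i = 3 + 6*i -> [3, 9, 15, 21, 27]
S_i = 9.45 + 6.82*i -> [9.45, 16.27, 23.09, 29.91, 36.73]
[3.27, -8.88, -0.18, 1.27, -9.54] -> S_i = Random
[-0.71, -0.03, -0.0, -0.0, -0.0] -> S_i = -0.71*0.04^i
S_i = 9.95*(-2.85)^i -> [9.95, -28.36, 80.82, -230.33, 656.45]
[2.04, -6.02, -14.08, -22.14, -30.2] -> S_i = 2.04 + -8.06*i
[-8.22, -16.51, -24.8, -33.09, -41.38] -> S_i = -8.22 + -8.29*i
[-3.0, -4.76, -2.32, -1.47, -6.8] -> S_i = Random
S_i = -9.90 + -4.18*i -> [-9.9, -14.08, -18.26, -22.44, -26.62]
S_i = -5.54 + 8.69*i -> [-5.54, 3.15, 11.84, 20.53, 29.22]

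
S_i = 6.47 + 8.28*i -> [6.47, 14.75, 23.03, 31.31, 39.59]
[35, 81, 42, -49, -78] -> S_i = Random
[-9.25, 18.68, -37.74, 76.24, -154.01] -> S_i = -9.25*(-2.02)^i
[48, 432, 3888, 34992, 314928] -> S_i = 48*9^i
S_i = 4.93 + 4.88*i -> [4.93, 9.81, 14.69, 19.57, 24.45]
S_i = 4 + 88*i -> [4, 92, 180, 268, 356]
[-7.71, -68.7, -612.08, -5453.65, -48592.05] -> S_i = -7.71*8.91^i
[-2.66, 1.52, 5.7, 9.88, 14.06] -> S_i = -2.66 + 4.18*i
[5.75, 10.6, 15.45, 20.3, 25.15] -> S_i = 5.75 + 4.85*i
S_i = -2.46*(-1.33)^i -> [-2.46, 3.27, -4.35, 5.79, -7.7]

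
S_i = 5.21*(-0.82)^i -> [5.21, -4.27, 3.5, -2.87, 2.36]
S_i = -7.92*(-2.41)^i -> [-7.92, 19.09, -46.0, 110.86, -267.17]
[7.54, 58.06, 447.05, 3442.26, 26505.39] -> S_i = 7.54*7.70^i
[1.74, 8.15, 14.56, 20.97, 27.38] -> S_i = 1.74 + 6.41*i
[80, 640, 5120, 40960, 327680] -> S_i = 80*8^i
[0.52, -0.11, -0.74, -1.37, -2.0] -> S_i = 0.52 + -0.63*i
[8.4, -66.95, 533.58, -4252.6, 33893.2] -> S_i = 8.40*(-7.97)^i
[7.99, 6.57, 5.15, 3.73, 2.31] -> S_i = 7.99 + -1.42*i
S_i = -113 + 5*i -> [-113, -108, -103, -98, -93]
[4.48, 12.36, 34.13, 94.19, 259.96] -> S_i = 4.48*2.76^i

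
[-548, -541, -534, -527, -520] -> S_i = -548 + 7*i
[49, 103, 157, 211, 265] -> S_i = 49 + 54*i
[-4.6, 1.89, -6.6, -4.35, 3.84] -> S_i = Random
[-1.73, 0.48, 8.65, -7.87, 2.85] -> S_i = Random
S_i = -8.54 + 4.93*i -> [-8.54, -3.61, 1.32, 6.25, 11.18]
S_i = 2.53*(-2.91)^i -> [2.53, -7.36, 21.42, -62.34, 181.42]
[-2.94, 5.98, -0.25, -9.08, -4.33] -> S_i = Random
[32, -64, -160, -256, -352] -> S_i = 32 + -96*i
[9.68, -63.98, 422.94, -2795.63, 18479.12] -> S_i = 9.68*(-6.61)^i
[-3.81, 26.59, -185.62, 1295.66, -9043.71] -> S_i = -3.81*(-6.98)^i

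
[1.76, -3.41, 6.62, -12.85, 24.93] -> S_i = 1.76*(-1.94)^i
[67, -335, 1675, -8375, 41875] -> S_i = 67*-5^i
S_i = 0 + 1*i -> [0, 1, 2, 3, 4]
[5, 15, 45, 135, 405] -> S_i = 5*3^i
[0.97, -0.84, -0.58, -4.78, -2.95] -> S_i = Random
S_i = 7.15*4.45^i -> [7.15, 31.82, 141.59, 630.07, 2803.79]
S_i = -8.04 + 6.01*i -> [-8.04, -2.03, 3.98, 9.99, 16.0]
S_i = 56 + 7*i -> [56, 63, 70, 77, 84]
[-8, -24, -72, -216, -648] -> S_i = -8*3^i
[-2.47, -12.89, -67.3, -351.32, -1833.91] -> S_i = -2.47*5.22^i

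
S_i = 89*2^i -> [89, 178, 356, 712, 1424]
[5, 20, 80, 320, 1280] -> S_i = 5*4^i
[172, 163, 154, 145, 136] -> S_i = 172 + -9*i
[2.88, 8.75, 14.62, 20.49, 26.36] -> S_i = 2.88 + 5.87*i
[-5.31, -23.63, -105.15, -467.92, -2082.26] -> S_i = -5.31*4.45^i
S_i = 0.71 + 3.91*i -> [0.71, 4.62, 8.53, 12.44, 16.35]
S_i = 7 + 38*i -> [7, 45, 83, 121, 159]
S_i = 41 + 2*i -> [41, 43, 45, 47, 49]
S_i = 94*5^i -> [94, 470, 2350, 11750, 58750]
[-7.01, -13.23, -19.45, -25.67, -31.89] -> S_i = -7.01 + -6.22*i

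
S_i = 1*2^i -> [1, 2, 4, 8, 16]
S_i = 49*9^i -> [49, 441, 3969, 35721, 321489]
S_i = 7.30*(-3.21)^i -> [7.3, -23.43, 75.22, -241.46, 775.07]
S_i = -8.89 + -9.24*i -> [-8.89, -18.13, -27.37, -36.61, -45.85]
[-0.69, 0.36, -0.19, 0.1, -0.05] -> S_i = -0.69*(-0.52)^i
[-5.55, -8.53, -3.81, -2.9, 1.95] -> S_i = Random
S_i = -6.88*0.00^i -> [-6.88, -0.0, -0.0, -0.0, -0.0]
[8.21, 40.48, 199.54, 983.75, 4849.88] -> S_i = 8.21*4.93^i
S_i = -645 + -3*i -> [-645, -648, -651, -654, -657]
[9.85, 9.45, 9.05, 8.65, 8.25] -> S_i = 9.85 + -0.40*i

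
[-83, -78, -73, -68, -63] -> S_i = -83 + 5*i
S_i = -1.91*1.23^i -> [-1.91, -2.35, -2.89, -3.55, -4.37]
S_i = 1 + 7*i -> [1, 8, 15, 22, 29]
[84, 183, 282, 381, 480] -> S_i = 84 + 99*i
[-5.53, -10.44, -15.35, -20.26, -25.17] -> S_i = -5.53 + -4.91*i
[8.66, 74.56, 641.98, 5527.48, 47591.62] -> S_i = 8.66*8.61^i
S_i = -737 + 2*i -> [-737, -735, -733, -731, -729]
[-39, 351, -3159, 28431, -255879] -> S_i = -39*-9^i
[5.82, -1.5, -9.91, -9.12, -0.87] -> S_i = Random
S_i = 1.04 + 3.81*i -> [1.04, 4.85, 8.66, 12.47, 16.28]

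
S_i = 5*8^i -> [5, 40, 320, 2560, 20480]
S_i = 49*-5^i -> [49, -245, 1225, -6125, 30625]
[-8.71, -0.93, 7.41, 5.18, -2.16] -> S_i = Random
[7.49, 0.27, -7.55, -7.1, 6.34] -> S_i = Random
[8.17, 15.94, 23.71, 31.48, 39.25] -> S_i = 8.17 + 7.77*i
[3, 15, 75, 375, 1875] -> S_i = 3*5^i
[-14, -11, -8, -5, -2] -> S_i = -14 + 3*i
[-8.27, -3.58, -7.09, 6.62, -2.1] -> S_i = Random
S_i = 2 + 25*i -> [2, 27, 52, 77, 102]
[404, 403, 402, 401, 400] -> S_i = 404 + -1*i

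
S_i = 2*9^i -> [2, 18, 162, 1458, 13122]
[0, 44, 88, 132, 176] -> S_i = 0 + 44*i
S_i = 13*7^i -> [13, 91, 637, 4459, 31213]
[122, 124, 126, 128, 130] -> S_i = 122 + 2*i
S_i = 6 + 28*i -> [6, 34, 62, 90, 118]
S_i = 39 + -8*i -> [39, 31, 23, 15, 7]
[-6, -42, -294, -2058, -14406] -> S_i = -6*7^i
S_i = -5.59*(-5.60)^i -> [-5.59, 31.3, -175.3, 981.69, -5497.48]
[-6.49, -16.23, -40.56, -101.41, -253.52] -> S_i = -6.49*2.50^i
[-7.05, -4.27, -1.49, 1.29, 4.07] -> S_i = -7.05 + 2.78*i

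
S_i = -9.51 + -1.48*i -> [-9.51, -10.99, -12.47, -13.95, -15.43]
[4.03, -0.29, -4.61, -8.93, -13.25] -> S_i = 4.03 + -4.32*i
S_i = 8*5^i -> [8, 40, 200, 1000, 5000]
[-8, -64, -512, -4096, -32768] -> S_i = -8*8^i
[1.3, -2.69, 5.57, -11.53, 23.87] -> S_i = 1.30*(-2.07)^i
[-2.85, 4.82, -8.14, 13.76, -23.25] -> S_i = -2.85*(-1.69)^i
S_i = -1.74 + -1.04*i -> [-1.74, -2.78, -3.82, -4.86, -5.9]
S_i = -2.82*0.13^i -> [-2.82, -0.37, -0.05, -0.01, -0.0]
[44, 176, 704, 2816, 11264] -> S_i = 44*4^i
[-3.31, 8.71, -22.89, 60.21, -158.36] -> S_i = -3.31*(-2.63)^i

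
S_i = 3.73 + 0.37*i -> [3.73, 4.1, 4.47, 4.84, 5.21]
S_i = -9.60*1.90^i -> [-9.6, -18.24, -34.66, -65.85, -125.11]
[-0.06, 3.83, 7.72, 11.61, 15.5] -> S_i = -0.06 + 3.89*i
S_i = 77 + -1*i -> [77, 76, 75, 74, 73]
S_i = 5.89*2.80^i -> [5.89, 16.49, 46.18, 129.3, 362.03]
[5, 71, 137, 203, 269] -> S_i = 5 + 66*i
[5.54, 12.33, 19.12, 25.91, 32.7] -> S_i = 5.54 + 6.79*i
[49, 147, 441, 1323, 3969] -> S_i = 49*3^i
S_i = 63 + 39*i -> [63, 102, 141, 180, 219]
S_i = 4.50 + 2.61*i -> [4.5, 7.11, 9.72, 12.33, 14.94]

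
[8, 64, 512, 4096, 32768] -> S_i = 8*8^i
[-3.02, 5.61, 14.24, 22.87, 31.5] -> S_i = -3.02 + 8.63*i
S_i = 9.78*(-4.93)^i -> [9.78, -48.22, 237.7, -1171.87, 5777.32]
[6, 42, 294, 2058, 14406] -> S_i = 6*7^i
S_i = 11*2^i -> [11, 22, 44, 88, 176]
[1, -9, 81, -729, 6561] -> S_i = 1*-9^i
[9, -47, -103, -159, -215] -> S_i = 9 + -56*i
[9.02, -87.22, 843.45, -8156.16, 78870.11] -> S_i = 9.02*(-9.67)^i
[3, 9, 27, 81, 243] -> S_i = 3*3^i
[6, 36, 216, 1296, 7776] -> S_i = 6*6^i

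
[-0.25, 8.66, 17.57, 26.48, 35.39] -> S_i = -0.25 + 8.91*i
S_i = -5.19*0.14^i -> [-5.19, -0.73, -0.1, -0.01, -0.0]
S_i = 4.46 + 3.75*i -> [4.46, 8.21, 11.96, 15.71, 19.46]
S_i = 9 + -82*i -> [9, -73, -155, -237, -319]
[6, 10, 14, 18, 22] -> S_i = 6 + 4*i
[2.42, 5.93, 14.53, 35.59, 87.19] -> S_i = 2.42*2.45^i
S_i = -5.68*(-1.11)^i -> [-5.68, 6.3, -7.0, 7.77, -8.62]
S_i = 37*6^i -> [37, 222, 1332, 7992, 47952]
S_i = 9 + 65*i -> [9, 74, 139, 204, 269]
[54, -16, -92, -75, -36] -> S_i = Random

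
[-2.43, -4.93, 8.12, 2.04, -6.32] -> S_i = Random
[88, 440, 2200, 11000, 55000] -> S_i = 88*5^i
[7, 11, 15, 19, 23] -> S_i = 7 + 4*i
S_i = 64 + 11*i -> [64, 75, 86, 97, 108]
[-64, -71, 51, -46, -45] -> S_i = Random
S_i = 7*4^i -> [7, 28, 112, 448, 1792]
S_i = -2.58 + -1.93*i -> [-2.58, -4.51, -6.44, -8.37, -10.3]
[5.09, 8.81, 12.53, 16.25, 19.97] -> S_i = 5.09 + 3.72*i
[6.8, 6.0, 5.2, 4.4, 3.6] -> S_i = 6.80 + -0.80*i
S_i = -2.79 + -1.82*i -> [-2.79, -4.61, -6.43, -8.25, -10.07]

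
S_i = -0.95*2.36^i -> [-0.95, -2.24, -5.29, -12.49, -29.47]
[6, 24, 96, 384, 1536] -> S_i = 6*4^i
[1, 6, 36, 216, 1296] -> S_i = 1*6^i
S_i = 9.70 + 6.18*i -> [9.7, 15.88, 22.06, 28.24, 34.42]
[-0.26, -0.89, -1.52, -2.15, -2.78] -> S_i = -0.26 + -0.63*i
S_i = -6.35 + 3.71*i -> [-6.35, -2.64, 1.07, 4.78, 8.49]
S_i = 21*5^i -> [21, 105, 525, 2625, 13125]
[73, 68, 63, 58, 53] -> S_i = 73 + -5*i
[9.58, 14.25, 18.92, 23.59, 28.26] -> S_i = 9.58 + 4.67*i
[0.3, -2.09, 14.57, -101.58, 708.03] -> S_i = 0.30*(-6.97)^i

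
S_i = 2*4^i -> [2, 8, 32, 128, 512]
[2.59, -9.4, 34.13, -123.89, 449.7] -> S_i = 2.59*(-3.63)^i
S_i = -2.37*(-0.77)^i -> [-2.37, 1.82, -1.41, 1.08, -0.83]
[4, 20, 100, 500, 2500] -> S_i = 4*5^i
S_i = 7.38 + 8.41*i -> [7.38, 15.79, 24.2, 32.61, 41.02]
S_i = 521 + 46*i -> [521, 567, 613, 659, 705]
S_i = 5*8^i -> [5, 40, 320, 2560, 20480]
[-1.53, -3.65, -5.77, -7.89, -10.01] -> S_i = -1.53 + -2.12*i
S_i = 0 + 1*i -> [0, 1, 2, 3, 4]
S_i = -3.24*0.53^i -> [-3.24, -1.72, -0.91, -0.48, -0.26]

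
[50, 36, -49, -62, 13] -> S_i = Random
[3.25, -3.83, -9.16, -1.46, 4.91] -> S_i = Random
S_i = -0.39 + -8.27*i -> [-0.39, -8.66, -16.93, -25.2, -33.47]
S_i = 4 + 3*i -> [4, 7, 10, 13, 16]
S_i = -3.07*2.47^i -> [-3.07, -7.58, -18.73, -46.26, -114.27]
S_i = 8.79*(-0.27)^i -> [8.79, -2.37, 0.64, -0.17, 0.05]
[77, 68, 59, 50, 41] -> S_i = 77 + -9*i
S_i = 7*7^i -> [7, 49, 343, 2401, 16807]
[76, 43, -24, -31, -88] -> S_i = Random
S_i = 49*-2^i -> [49, -98, 196, -392, 784]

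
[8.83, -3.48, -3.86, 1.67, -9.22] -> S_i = Random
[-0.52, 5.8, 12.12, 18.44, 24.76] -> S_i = -0.52 + 6.32*i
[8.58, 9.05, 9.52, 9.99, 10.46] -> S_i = 8.58 + 0.47*i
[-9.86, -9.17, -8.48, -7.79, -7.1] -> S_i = -9.86 + 0.69*i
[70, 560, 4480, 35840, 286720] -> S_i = 70*8^i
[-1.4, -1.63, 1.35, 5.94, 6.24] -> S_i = Random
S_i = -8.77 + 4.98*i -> [-8.77, -3.79, 1.19, 6.17, 11.15]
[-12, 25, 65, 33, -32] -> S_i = Random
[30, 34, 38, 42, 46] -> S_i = 30 + 4*i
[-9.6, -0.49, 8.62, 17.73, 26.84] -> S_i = -9.60 + 9.11*i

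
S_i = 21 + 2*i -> [21, 23, 25, 27, 29]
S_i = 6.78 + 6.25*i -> [6.78, 13.03, 19.28, 25.53, 31.78]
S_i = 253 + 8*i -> [253, 261, 269, 277, 285]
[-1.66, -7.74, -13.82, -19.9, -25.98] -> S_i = -1.66 + -6.08*i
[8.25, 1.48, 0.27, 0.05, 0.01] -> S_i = 8.25*0.18^i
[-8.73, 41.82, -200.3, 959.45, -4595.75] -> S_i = -8.73*(-4.79)^i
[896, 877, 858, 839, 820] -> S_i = 896 + -19*i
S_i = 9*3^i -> [9, 27, 81, 243, 729]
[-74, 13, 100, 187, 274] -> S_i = -74 + 87*i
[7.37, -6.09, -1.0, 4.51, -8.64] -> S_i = Random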